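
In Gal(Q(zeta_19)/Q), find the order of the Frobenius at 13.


The Frobenius at p in Gal(Q(zeta_n)/Q) = (Z/nZ)* is the class of p, so its order is ord_19(13), the smallest k >= 1 with 13^k = 1 mod 19.
n = 19 = 19, phi(19) = 18; the order divides phi(n).
Divisors of 18: 1, 2, 3, 6, 9, 18
Repeated squaring mod 19: 13^1 = 13, 13^2 = 17, 13^4 = 4, 13^8 = 16, 13^16 = 9
Test divisors in increasing order:
  k=1: 13^1 = 13 mod 19
  k=2: 13^2 = 17 mod 19
  k=3: 13^3 = 17 * 13 = 12 mod 19
  k=6: 13^6 = 4 * 17 = 11 mod 19
  k=9: 13^9 = 16 * 13 = 18 mod 19
  k=18: 13^18 = 9 * 17 = 1 mod 19  <- first divisor giving 1
Order = 18

18


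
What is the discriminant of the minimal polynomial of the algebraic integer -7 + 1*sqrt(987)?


The element -7 + 1*sqrt(987) has minimal polynomial:
x^2 + 14*x - 938
Discriminant = (14)^2 - 4*(-938)
= 196 + 3752
= 3948

3948


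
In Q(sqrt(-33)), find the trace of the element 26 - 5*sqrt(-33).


Tr(a + b*sqrt(d)) = (a + b*sqrt(d)) + (a - b*sqrt(d)) = 2a
= 2 * (26)
= 52

52


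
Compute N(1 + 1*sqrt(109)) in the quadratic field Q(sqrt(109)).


N(a + b*sqrt(d)) = a^2 - d*b^2
= (1)^2 - (109)*(1)^2
= 1 - 109
= -108

-108


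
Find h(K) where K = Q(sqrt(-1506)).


K = Q(sqrt(-1506)). d mod 4 = 2, so D = disc(K) = 4d = -6024
h(K) equals the number of primitive reduced positive-definite forms (a, b, c) = a*x^2 + b*x*y + c*y^2 with b^2 - 4ac = D,
where reduced means |b| <= a <= c, with b >= 0 whenever |b| = a or a = c, and primitive means gcd(a, b, c) = 1.
Reduced forces 3a^2 <= |D| = 6024, so 1 <= a <= 44; b must have the parity of D, and c = (b^2 - D)/(4a) must be an integer >= a.
Enumerate a = 1..44, b in [-a, a]:
  a=1: (1, 0, 1506)  [1]
  a=2: (2, 0, 753)  [1]
  a=3: (3, 0, 502)  [1]
  a=4: none
  a=5: (5, -4, 302), (5, 4, 302)  [2]
  a=6: (6, 0, 251)  [1]
  a=7..9: none
  a=10: (10, -4, 151), (10, 4, 151)  [2]
  a=11: (11, -2, 137), (11, 2, 137)  [2]
  a=12..14: none
  a=15: (15, -6, 101), (15, 6, 101)  [2]
  a=16..21: none
  a=22: (22, -20, 73), (22, 20, 73)  [2]
  a=23: (23, -18, 69), (23, 18, 69)  [2]
  a=24: none
  a=25: (25, -24, 66), (25, 24, 66)  [2]
  a=26..29: none
  a=30: (30, -24, 55), (30, 24, 55)  [2]
  a=31..32: none
  a=33: (33, -24, 50), (33, 24, 50)  [2]
  a=34..36: none
  a=37: (37, -28, 46), (37, 28, 46)  [2]
  a=38..44: none
Total reduced forms: 1 + 1 + 1 + 2 + 1 + 2 + 2 + 2 + 2 + 2 + 2 + 2 + 2 + 2 = 24
h = 24

24


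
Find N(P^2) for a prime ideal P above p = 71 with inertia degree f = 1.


N(P^a) = p^(a*f)
= 71^(2*1)
= 71^2
= 5041

5041


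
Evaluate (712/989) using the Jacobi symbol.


Compute (712/989) via quadratic reciprocity:
  pull out 2: (2/989) = -1  (since 989 mod 8 = 5)
  pull out 2: (2/989) = -1  (since 989 mod 8 = 5)
  pull out 2: (2/989) = -1  (since 989 mod 8 = 5)
  reciprocity: (89/989) -> +(989/89)
  reduce: (10/89)
  pull out 2: (2/89) = +1  (since 89 mod 8 = 1)
  reciprocity: (5/89) -> +(89/5)
  reduce: (4/5)
  pull out 2: (2/5) = -1  (since 5 mod 8 = 5)
  pull out 2: (2/5) = -1  (since 5 mod 8 = 5)
  (1/5) = 1
Product of signs = -1

-1


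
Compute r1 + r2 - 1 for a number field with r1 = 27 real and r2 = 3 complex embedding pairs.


By Dirichlet's unit theorem:
rank = r1 + r2 - 1
= 27 + 3 - 1
= 29

29


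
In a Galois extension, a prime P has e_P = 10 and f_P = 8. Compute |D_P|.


|D_P| = e * f
= 10 * 8
= 80

80


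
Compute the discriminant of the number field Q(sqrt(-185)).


For K = Q(sqrt(d)) with d squarefree: disc(K) = d if d = 1 mod 4, and disc(K) = 4d if d = 2 or 3 mod 4.
Here d = -185, and d mod 4 = 3.
d = 3 mod 4, not 1 (O_K = Z[sqrt(d)]), so disc(K) = 4d = 4 * (-185) = -740

-740


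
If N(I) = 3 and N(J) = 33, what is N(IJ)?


N(IJ) = N(I) * N(J)
= 3 * 33
= 99

99


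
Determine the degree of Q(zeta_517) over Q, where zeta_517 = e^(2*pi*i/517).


The degree equals Euler's totient phi(517).
517 = 11 * 47
phi(517) = 460

460


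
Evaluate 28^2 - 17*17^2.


x^2 - d*y^2
= 28^2 - 17*17^2
= 784 - 4913
= -4129

-4129


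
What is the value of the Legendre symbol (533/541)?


p = 541 is prime, so compute (533/541) with the reciprocity algorithm (Jacobi-symbol steps: pull out 2s via (2/n), flip via reciprocity, reduce):
  reciprocity: (533/541) -> +(541/533)
  reduce: (8/533)
  pull out 2: (2/533) = -1  (since 533 mod 8 = 5)
  pull out 2: (2/533) = -1  (since 533 mod 8 = 5)
  pull out 2: (2/533) = -1  (since 533 mod 8 = 5)
  (1/533) = 1
Product of signs = -1
(533/541) = -1

-1


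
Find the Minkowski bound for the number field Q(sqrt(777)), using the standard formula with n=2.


d = 777, d mod 4 = 1, so disc(K) = d = 777; |disc(K)| = 777
Real quadratic field, so n = 2, s = r2 = 0, r1 = 2
M = (n!/n^n) * (4/pi)^s * sqrt(|disc(K)|) = (2!/2^2) * (4/pi)^0 * sqrt(777)
= 0.5 * 1.000000 * 27.874720
= 13.9374

13.9374


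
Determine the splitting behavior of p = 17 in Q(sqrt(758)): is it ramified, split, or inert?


K = Q(sqrt(758)). Since d mod 4 = 2, disc(K) = 3032.
Check p | disc: 3032 mod 17 = 6.
p does not divide disc. Compute Legendre symbol (d/p):
10^((17-1)/2) mod 17 = -1
(d/p) = -1, so p is inert: (p) stays prime with e=1, f=2, g=1.
Therefore p is inert.

inert


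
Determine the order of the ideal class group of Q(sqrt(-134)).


K = Q(sqrt(-134)). d mod 4 = 2, so D = disc(K) = 4d = -536
h(K) equals the number of primitive reduced positive-definite forms (a, b, c) = a*x^2 + b*x*y + c*y^2 with b^2 - 4ac = D,
where reduced means |b| <= a <= c, with b >= 0 whenever |b| = a or a = c, and primitive means gcd(a, b, c) = 1.
Reduced forces 3a^2 <= |D| = 536, so 1 <= a <= 13; b must have the parity of D, and c = (b^2 - D)/(4a) must be an integer >= a.
Enumerate a = 1..13, b in [-a, a]:
  a=1: (1, 0, 134)  [1]
  a=2: (2, 0, 67)  [1]
  a=3: (3, -2, 45), (3, 2, 45)  [2]
  a=4: none
  a=5: (5, -2, 27), (5, 2, 27)  [2]
  a=6: (6, -4, 23), (6, 4, 23)  [2]
  a=7..8: none
  a=9: (9, -2, 15), (9, 2, 15)  [2]
  a=10: (10, -8, 15), (10, 8, 15)  [2]
  a=11: (11, -6, 13), (11, 6, 13)  [2]
  a=12..13: none
Total reduced forms: 1 + 1 + 2 + 2 + 2 + 2 + 2 + 2 = 14
h = 14

14


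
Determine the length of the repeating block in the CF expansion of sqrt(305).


Run the CF algorithm for sqrt(305).
a_0 = floor(sqrt(305)) = 17; set m_0=0, q_0=1.
Recurrence: m' = q*a - m,  q' = (d - m'^2)/q,  a' = floor((a_0 + m')/q').
  step 1: m=17, q=16, a=2
  step 2: m=15, q=5, a=6
  step 3: m=15, q=16, a=2
  step 4: m=17, q=1, a=34
a_4 = 2*a_0 = 34, so the period closes here.
sqrt(305) = [17; 2, 6, 2, 34]
Period length = 4

4


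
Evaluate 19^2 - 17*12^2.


x^2 - d*y^2
= 19^2 - 17*12^2
= 361 - 2448
= -2087

-2087


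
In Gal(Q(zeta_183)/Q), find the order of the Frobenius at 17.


The Frobenius at p in Gal(Q(zeta_n)/Q) = (Z/nZ)* is the class of p, so its order is ord_183(17), the smallest k >= 1 with 17^k = 1 mod 183.
n = 183 = 3 * 61, phi(183) = 120; the order divides phi(n).
Divisors of 120: 1, 2, 3, 4, 5, 6, 8, 10, 12, 15, 20, 24, 30, 40, 60, 120
Repeated squaring mod 183: 17^1 = 17, 17^2 = 106, 17^4 = 73, 17^8 = 22, 17^16 = 118, 17^32 = 16, 17^64 = 73
Test divisors in increasing order:
  k=1: 17^1 = 17 mod 183
  k=2: 17^2 = 106 mod 183
  k=3: 17^3 = 106 * 17 = 155 mod 183
  k=4: 17^4 = 73 mod 183
  k=5: 17^5 = 73 * 17 = 143 mod 183
  k=6: 17^6 = 73 * 106 = 52 mod 183
  k=8: 17^8 = 22 mod 183
  k=10: 17^10 = 22 * 106 = 136 mod 183
  k=12: 17^12 = 22 * 73 = 142 mod 183
  k=15: 17^15 = 22 * 73 * 106 * 17 = 50 mod 183
  k=20: 17^20 = 118 * 73 = 13 mod 183
  k=24: 17^24 = 118 * 22 = 34 mod 183
  k=30: 17^30 = 118 * 22 * 73 * 106 = 121 mod 183
  k=40: 17^40 = 16 * 22 = 169 mod 183
  k=60: 17^60 = 16 * 118 * 22 * 73 = 1 mod 183  <- first divisor giving 1
Order = 60

60


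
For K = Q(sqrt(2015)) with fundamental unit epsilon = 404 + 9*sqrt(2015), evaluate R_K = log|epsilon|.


epsilon = 404 + 9*sqrt(2015)
= 807.9988
R = ln(807.9988)
= 6.6946

6.6946


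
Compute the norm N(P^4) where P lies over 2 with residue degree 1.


N(P^a) = p^(a*f)
= 2^(4*1)
= 2^4
= 16

16


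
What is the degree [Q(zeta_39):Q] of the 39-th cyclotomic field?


The degree equals Euler's totient phi(39).
39 = 3 * 13
phi(39) = 24

24


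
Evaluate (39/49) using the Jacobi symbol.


Compute (39/49) via quadratic reciprocity:
  reciprocity: (39/49) -> +(49/39)
  reduce: (10/39)
  pull out 2: (2/39) = +1  (since 39 mod 8 = 7)
  reciprocity: (5/39) -> +(39/5)
  reduce: (4/5)
  pull out 2: (2/5) = -1  (since 5 mod 8 = 5)
  pull out 2: (2/5) = -1  (since 5 mod 8 = 5)
  (1/5) = 1
Product of signs = 1

1


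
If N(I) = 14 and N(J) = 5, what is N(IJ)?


N(IJ) = N(I) * N(J)
= 14 * 5
= 70

70


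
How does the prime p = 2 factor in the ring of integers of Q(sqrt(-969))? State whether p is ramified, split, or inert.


K = Q(sqrt(-969)). Since d mod 4 = 3, disc(K) = -3876.
Check p | disc: -3876 mod 2 = 0.
p divides disc, so p ramifies: (p) = P^2 with e=2, f=1, g=1.
Therefore p is ramified.

ramified


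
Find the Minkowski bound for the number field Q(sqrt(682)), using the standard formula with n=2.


d = 682, d mod 4 = 2, so disc(K) = 4d = 2728; |disc(K)| = 2728
Real quadratic field, so n = 2, s = r2 = 0, r1 = 2
M = (n!/n^n) * (4/pi)^s * sqrt(|disc(K)|) = (2!/2^2) * (4/pi)^0 * sqrt(2728)
= 0.5 * 1.000000 * 52.230259
= 26.1151

26.1151


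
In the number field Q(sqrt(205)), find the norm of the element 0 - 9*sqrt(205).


N(a + b*sqrt(d)) = a^2 - d*b^2
= (0)^2 - (205)*(-9)^2
= 0 - 16605
= -16605

-16605


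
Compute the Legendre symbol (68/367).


p = 367 is prime, so compute (68/367) with the reciprocity algorithm (Jacobi-symbol steps: pull out 2s via (2/n), flip via reciprocity, reduce):
  pull out 2: (2/367) = +1  (since 367 mod 8 = 7)
  pull out 2: (2/367) = +1  (since 367 mod 8 = 7)
  reciprocity: (17/367) -> +(367/17)
  reduce: (10/17)
  pull out 2: (2/17) = +1  (since 17 mod 8 = 1)
  reciprocity: (5/17) -> +(17/5)
  reduce: (2/5)
  pull out 2: (2/5) = -1  (since 5 mod 8 = 5)
  (1/5) = 1
Product of signs = -1
(68/367) = -1

-1


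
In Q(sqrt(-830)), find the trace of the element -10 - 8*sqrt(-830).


Tr(a + b*sqrt(d)) = (a + b*sqrt(d)) + (a - b*sqrt(d)) = 2a
= 2 * (-10)
= -20

-20


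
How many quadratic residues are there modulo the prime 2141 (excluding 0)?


For prime p, the number of non-zero quadratic residues is (p-1)/2.
= (2141-1)/2
= 1070

1070


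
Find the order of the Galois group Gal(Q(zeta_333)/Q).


|Gal(Q(zeta_333)/Q)| = phi(333)
= 216

216


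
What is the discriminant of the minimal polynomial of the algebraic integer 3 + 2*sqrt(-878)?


The element 3 + 2*sqrt(-878) has minimal polynomial:
x^2 - 6*x + 3521
Discriminant = (-6)^2 - 4*(3521)
= 36 - 14084
= -14048

-14048


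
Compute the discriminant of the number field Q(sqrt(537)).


For K = Q(sqrt(d)) with d squarefree: disc(K) = d if d = 1 mod 4, and disc(K) = 4d if d = 2 or 3 mod 4.
Here d = 537, and d mod 4 = 1.
d = 1 mod 4 (O_K = Z[(1+sqrt(d))/2]), so disc(K) = d = 537

537


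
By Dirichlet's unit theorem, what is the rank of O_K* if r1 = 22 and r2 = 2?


By Dirichlet's unit theorem:
rank = r1 + r2 - 1
= 22 + 2 - 1
= 23

23


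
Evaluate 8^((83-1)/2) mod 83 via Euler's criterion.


p = 83 is prime and the exponent is (p-1)/2 = 41, so by Euler's criterion 8^41 = (8/83) = +1 or -1 mod 83.
Compute by square-and-multiply:
  41 = 32 + 8 + 1 (binary 101001)
  Repeated squaring mod 83: 8^1 = 8, 8^2 = 64, 8^4 = 29, 8^8 = 11, 8^16 = 38, 8^32 = 33
  8^41 = 8^32 * 8^8 * 8^1 = 33 * 11 * 8 mod 83
    33 * 11 = 363 = 31 mod 83
    31 * 8 = 248 = 82 mod 83
  8^41 = 82 mod 83
Result 82 = p - 1 = -1 mod 83: 8 is a quadratic non-residue mod 83. As a residue in [0, p-1] the value is 82.
8^41 mod 83 = 82

82


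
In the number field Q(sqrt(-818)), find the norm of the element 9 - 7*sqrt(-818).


N(a + b*sqrt(d)) = a^2 - d*b^2
= (9)^2 - (-818)*(-7)^2
= 81 + 40082
= 40163

40163


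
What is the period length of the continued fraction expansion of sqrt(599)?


Run the CF algorithm for sqrt(599).
a_0 = floor(sqrt(599)) = 24; set m_0=0, q_0=1.
Recurrence: m' = q*a - m,  q' = (d - m'^2)/q,  a' = floor((a_0 + m')/q').
  step 1: m=24, q=23, a=2
  step 2: m=22, q=5, a=9
  step 3: m=23, q=14, a=3
  step 4: m=19, q=17, a=2
  step 5: m=15, q=22, a=1
  step 6: m=7, q=25, a=1
  step 7: m=18, q=11, a=3
  step 8: m=15, q=34, a=1
  step 9: m=19, q=7, a=6
  step 10: m=23, q=10, a=4
  step 11: m=17, q=31, a=1
  step 12: m=14, q=13, a=2
  step 13: m=12, q=35, a=1
  step 14: m=23, q=2, a=23
  step 15: m=23, q=35, a=1
  step 16: m=12, q=13, a=2
  step 17: m=14, q=31, a=1
  step 18: m=17, q=10, a=4
  step 19: m=23, q=7, a=6
  step 20: m=19, q=34, a=1
  step 21: m=15, q=11, a=3
  step 22: m=18, q=25, a=1
  step 23: m=7, q=22, a=1
  step 24: m=15, q=17, a=2
  step 25: m=19, q=14, a=3
  step 26: m=23, q=5, a=9
  step 27: m=22, q=23, a=2
  step 28: m=24, q=1, a=48
a_28 = 2*a_0 = 48, so the period closes here.
sqrt(599) = [24; 2, 9, 3, 2, 1, 1, 3, 1, 6, 4, 1, 2, 1, 23, 1, 2, 1, 4, 6, 1, 3, 1, 1, 2, 3, 9, 2, 48]
Period length = 28

28


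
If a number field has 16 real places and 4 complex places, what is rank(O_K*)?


By Dirichlet's unit theorem:
rank = r1 + r2 - 1
= 16 + 4 - 1
= 19

19


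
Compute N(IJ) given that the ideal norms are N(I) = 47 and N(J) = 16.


N(IJ) = N(I) * N(J)
= 47 * 16
= 752

752


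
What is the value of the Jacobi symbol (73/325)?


Compute (73/325) via quadratic reciprocity:
  reciprocity: (73/325) -> +(325/73)
  reduce: (33/73)
  reciprocity: (33/73) -> +(73/33)
  reduce: (7/33)
  reciprocity: (7/33) -> +(33/7)
  reduce: (5/7)
  reciprocity: (5/7) -> +(7/5)
  reduce: (2/5)
  pull out 2: (2/5) = -1  (since 5 mod 8 = 5)
  (1/5) = 1
Product of signs = -1

-1


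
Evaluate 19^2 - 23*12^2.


x^2 - d*y^2
= 19^2 - 23*12^2
= 361 - 3312
= -2951

-2951


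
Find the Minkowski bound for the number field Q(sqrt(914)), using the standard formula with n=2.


d = 914, d mod 4 = 2, so disc(K) = 4d = 3656; |disc(K)| = 3656
Real quadratic field, so n = 2, s = r2 = 0, r1 = 2
M = (n!/n^n) * (4/pi)^s * sqrt(|disc(K)|) = (2!/2^2) * (4/pi)^0 * sqrt(3656)
= 0.5 * 1.000000 * 60.464866
= 30.2324

30.2324


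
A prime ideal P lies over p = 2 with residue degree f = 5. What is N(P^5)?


N(P^a) = p^(a*f)
= 2^(5*5)
= 2^25
= 33554432

33554432


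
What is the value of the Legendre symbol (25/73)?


p = 73 is prime, so compute (25/73) with the reciprocity algorithm (Jacobi-symbol steps: pull out 2s via (2/n), flip via reciprocity, reduce):
  reciprocity: (25/73) -> +(73/25)
  reduce: (23/25)
  reciprocity: (23/25) -> +(25/23)
  reduce: (2/23)
  pull out 2: (2/23) = +1  (since 23 mod 8 = 7)
  (1/23) = 1
Product of signs = 1
(25/73) = 1

1


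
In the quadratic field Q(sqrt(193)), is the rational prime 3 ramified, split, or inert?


K = Q(sqrt(193)). Since d mod 4 = 1, disc(K) = 193.
Check p | disc: 193 mod 3 = 1.
p does not divide disc. Compute Legendre symbol (d/p):
1^((3-1)/2) mod 3 = 1
(d/p) = 1, so p splits: (p) = P*P' with e=1, f=1, g=2.
Therefore p is split.

split


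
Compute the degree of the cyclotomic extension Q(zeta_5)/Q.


The degree equals Euler's totient phi(5).
5 = 5
phi(5) = 4

4


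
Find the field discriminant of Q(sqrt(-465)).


For K = Q(sqrt(d)) with d squarefree: disc(K) = d if d = 1 mod 4, and disc(K) = 4d if d = 2 or 3 mod 4.
Here d = -465, and d mod 4 = 3.
d = 3 mod 4, not 1 (O_K = Z[sqrt(d)]), so disc(K) = 4d = 4 * (-465) = -1860

-1860


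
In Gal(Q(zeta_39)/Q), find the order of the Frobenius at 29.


The Frobenius at p in Gal(Q(zeta_n)/Q) = (Z/nZ)* is the class of p, so its order is ord_39(29), the smallest k >= 1 with 29^k = 1 mod 39.
n = 39 = 3 * 13, phi(39) = 24; the order divides phi(n).
Divisors of 24: 1, 2, 3, 4, 6, 8, 12, 24
Repeated squaring mod 39: 29^1 = 29, 29^2 = 22, 29^4 = 16, 29^8 = 22, 29^16 = 16
Test divisors in increasing order:
  k=1: 29^1 = 29 mod 39
  k=2: 29^2 = 22 mod 39
  k=3: 29^3 = 22 * 29 = 14 mod 39
  k=4: 29^4 = 16 mod 39
  k=6: 29^6 = 16 * 22 = 1 mod 39  <- first divisor giving 1
Order = 6

6


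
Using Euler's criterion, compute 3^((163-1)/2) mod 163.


p = 163 is prime and the exponent is (p-1)/2 = 81, so by Euler's criterion 3^81 = (3/163) = +1 or -1 mod 163.
Compute by square-and-multiply:
  81 = 64 + 16 + 1 (binary 1010001)
  Repeated squaring mod 163: 3^1 = 3, 3^2 = 9, 3^4 = 81, 3^8 = 41, 3^16 = 51, 3^32 = 156, 3^64 = 49
  3^81 = 3^64 * 3^16 * 3^1 = 49 * 51 * 3 mod 163
    49 * 51 = 2499 = 54 mod 163
    54 * 3 = 162 = 162 mod 163
  3^81 = 162 mod 163
Result 162 = p - 1 = -1 mod 163: 3 is a quadratic non-residue mod 163. As a residue in [0, p-1] the value is 162.
3^81 mod 163 = 162

162


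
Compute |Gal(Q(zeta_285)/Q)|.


|Gal(Q(zeta_285)/Q)| = phi(285)
= 144

144


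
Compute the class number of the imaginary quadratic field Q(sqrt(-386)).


K = Q(sqrt(-386)). d mod 4 = 2, so D = disc(K) = 4d = -1544
h(K) equals the number of primitive reduced positive-definite forms (a, b, c) = a*x^2 + b*x*y + c*y^2 with b^2 - 4ac = D,
where reduced means |b| <= a <= c, with b >= 0 whenever |b| = a or a = c, and primitive means gcd(a, b, c) = 1.
Reduced forces 3a^2 <= |D| = 1544, so 1 <= a <= 22; b must have the parity of D, and c = (b^2 - D)/(4a) must be an integer >= a.
Enumerate a = 1..22, b in [-a, a]:
  a=1: (1, 0, 386)  [1]
  a=2: (2, 0, 193)  [1]
  a=3: (3, -2, 129), (3, 2, 129)  [2]
  a=4: none
  a=5: (5, -4, 78), (5, 4, 78)  [2]
  a=6: (6, -4, 65), (6, 4, 65)  [2]
  a=7..8: none
  a=9: (9, -2, 43), (9, 2, 43)  [2]
  a=10: (10, -4, 39), (10, 4, 39)  [2]
  a=11..12: none
  a=13: (13, -4, 30), (13, 4, 30)  [2]
  a=14: none
  a=15: (15, -14, 29), (15, -4, 26), (15, 4, 26), (15, 14, 29)  [4]
  a=16..17: none
  a=18: (18, -16, 25), (18, 16, 25)  [2]
  a=19..22: none
Total reduced forms: 1 + 1 + 2 + 2 + 2 + 2 + 2 + 2 + 4 + 2 = 20
h = 20

20


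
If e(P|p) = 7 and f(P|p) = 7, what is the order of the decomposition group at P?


|D_P| = e * f
= 7 * 7
= 49

49


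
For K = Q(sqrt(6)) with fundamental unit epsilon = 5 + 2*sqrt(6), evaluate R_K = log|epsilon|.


epsilon = 5 + 2*sqrt(6)
= 9.8990
R = ln(9.8990)
= 2.2924

2.2924


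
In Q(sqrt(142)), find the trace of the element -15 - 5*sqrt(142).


Tr(a + b*sqrt(d)) = (a + b*sqrt(d)) + (a - b*sqrt(d)) = 2a
= 2 * (-15)
= -30

-30


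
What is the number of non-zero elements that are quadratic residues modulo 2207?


For prime p, the number of non-zero quadratic residues is (p-1)/2.
= (2207-1)/2
= 1103

1103


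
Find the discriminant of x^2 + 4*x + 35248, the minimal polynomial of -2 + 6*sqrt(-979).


The element -2 + 6*sqrt(-979) has minimal polynomial:
x^2 + 4*x + 35248
Discriminant = (4)^2 - 4*(35248)
= 16 - 140992
= -140976

-140976


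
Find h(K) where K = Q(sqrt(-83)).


K = Q(sqrt(-83)). d mod 4 = 1, so D = disc(K) = d = -83
h(K) equals the number of primitive reduced positive-definite forms (a, b, c) = a*x^2 + b*x*y + c*y^2 with b^2 - 4ac = D,
where reduced means |b| <= a <= c, with b >= 0 whenever |b| = a or a = c, and primitive means gcd(a, b, c) = 1.
Reduced forces 3a^2 <= |D| = 83, so 1 <= a <= 5; b must have the parity of D, and c = (b^2 - D)/(4a) must be an integer >= a.
Enumerate a = 1..5, b in [-a, a]:
  a=1: (1, 1, 21)  [1]
  a=2: none
  a=3: (3, -1, 7), (3, 1, 7)  [2]
  a=4..5: none
Total reduced forms: 1 + 2 = 3
h = 3

3


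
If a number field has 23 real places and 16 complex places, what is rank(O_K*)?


By Dirichlet's unit theorem:
rank = r1 + r2 - 1
= 23 + 16 - 1
= 38

38


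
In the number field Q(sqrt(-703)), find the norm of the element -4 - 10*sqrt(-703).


N(a + b*sqrt(d)) = a^2 - d*b^2
= (-4)^2 - (-703)*(-10)^2
= 16 + 70300
= 70316

70316


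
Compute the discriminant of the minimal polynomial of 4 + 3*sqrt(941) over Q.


The element 4 + 3*sqrt(941) has minimal polynomial:
x^2 - 8*x - 8453
Discriminant = (-8)^2 - 4*(-8453)
= 64 + 33812
= 33876

33876


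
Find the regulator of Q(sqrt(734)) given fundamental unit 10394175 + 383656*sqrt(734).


epsilon = 10394175 + 383656*sqrt(734)
= 2.0788e+07
R = ln(2.0788e+07)
= 16.8499

16.8499


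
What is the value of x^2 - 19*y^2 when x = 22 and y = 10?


x^2 - d*y^2
= 22^2 - 19*10^2
= 484 - 1900
= -1416

-1416


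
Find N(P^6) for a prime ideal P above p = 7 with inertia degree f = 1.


N(P^a) = p^(a*f)
= 7^(6*1)
= 7^6
= 117649

117649


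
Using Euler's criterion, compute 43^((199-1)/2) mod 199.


p = 199 is prime and the exponent is (p-1)/2 = 99, so by Euler's criterion 43^99 = (43/199) = +1 or -1 mod 199.
Compute by square-and-multiply:
  99 = 64 + 32 + 2 + 1 (binary 1100011)
  Repeated squaring mod 199: 43^1 = 43, 43^2 = 58, 43^4 = 180, 43^8 = 162, 43^16 = 175, 43^32 = 178, 43^64 = 43
  43^99 = 43^64 * 43^32 * 43^2 * 43^1 = 43 * 178 * 58 * 43 mod 199
    43 * 178 = 7654 = 92 mod 199
    92 * 58 = 5336 = 162 mod 199
    162 * 43 = 6966 = 1 mod 199
  43^99 = 1 mod 199
Result 1: 43 is a quadratic residue mod 199.
43^99 mod 199 = 1

1


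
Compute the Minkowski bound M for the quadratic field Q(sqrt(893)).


d = 893, d mod 4 = 1, so disc(K) = d = 893; |disc(K)| = 893
Real quadratic field, so n = 2, s = r2 = 0, r1 = 2
M = (n!/n^n) * (4/pi)^s * sqrt(|disc(K)|) = (2!/2^2) * (4/pi)^0 * sqrt(893)
= 0.5 * 1.000000 * 29.883106
= 14.9416

14.9416


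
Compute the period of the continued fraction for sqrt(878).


Run the CF algorithm for sqrt(878).
a_0 = floor(sqrt(878)) = 29; set m_0=0, q_0=1.
Recurrence: m' = q*a - m,  q' = (d - m'^2)/q,  a' = floor((a_0 + m')/q').
  step 1: m=29, q=37, a=1
  step 2: m=8, q=22, a=1
  step 3: m=14, q=31, a=1
  step 4: m=17, q=19, a=2
  step 5: m=21, q=23, a=2
  step 6: m=25, q=11, a=4
  step 7: m=19, q=47, a=1
  step 8: m=28, q=2, a=28
  step 9: m=28, q=47, a=1
  step 10: m=19, q=11, a=4
  step 11: m=25, q=23, a=2
  step 12: m=21, q=19, a=2
  step 13: m=17, q=31, a=1
  step 14: m=14, q=22, a=1
  step 15: m=8, q=37, a=1
  step 16: m=29, q=1, a=58
a_16 = 2*a_0 = 58, so the period closes here.
sqrt(878) = [29; 1, 1, 1, 2, 2, 4, 1, 28, 1, 4, 2, 2, 1, 1, 1, 58]
Period length = 16

16


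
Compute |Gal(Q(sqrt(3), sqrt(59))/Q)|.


The 2 square roots of distinct primes are multiplicatively independent over Q,
so [K:Q] = 2^2 and Gal(K/Q) is isomorphic to (Z/2Z)^2.
|Gal| = 2^2 = 4

4


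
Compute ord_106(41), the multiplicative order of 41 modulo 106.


We want ord_106(41), the smallest k >= 1 with 41^k = 1 mod 106.
n = 106 = 2 * 53, phi(106) = 52; the order divides phi(n).
Divisors of 52: 1, 2, 4, 13, 26, 52
Repeated squaring mod 106: 41^1 = 41, 41^2 = 91, 41^4 = 13, 41^8 = 63, 41^16 = 47, 41^32 = 89
Test divisors in increasing order:
  k=1: 41^1 = 41 mod 106
  k=2: 41^2 = 91 mod 106
  k=4: 41^4 = 13 mod 106
  k=13: 41^13 = 63 * 13 * 41 = 83 mod 106
  k=26: 41^26 = 47 * 63 * 91 = 105 mod 106
  k=52: 41^52 = 89 * 47 * 13 = 1 mod 106  <- first divisor giving 1
Order = 52

52


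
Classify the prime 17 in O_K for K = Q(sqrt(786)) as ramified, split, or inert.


K = Q(sqrt(786)). Since d mod 4 = 2, disc(K) = 3144.
Check p | disc: 3144 mod 17 = 16.
p does not divide disc. Compute Legendre symbol (d/p):
4^((17-1)/2) mod 17 = 1
(d/p) = 1, so p splits: (p) = P*P' with e=1, f=1, g=2.
Therefore p is split.

split


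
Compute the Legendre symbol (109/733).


p = 733 is prime, so compute (109/733) with the reciprocity algorithm (Jacobi-symbol steps: pull out 2s via (2/n), flip via reciprocity, reduce):
  reciprocity: (109/733) -> +(733/109)
  reduce: (79/109)
  reciprocity: (79/109) -> +(109/79)
  reduce: (30/79)
  pull out 2: (2/79) = +1  (since 79 mod 8 = 7)
  reciprocity: (15/79) -> -(79/15)
  reduce: (4/15)
  pull out 2: (2/15) = +1  (since 15 mod 8 = 7)
  pull out 2: (2/15) = +1  (since 15 mod 8 = 7)
  (1/15) = 1
Product of signs = -1
(109/733) = -1

-1


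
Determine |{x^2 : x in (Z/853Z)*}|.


For prime p, the number of non-zero quadratic residues is (p-1)/2.
= (853-1)/2
= 426

426


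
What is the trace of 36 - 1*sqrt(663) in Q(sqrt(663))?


Tr(a + b*sqrt(d)) = (a + b*sqrt(d)) + (a - b*sqrt(d)) = 2a
= 2 * (36)
= 72

72


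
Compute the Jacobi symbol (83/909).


Compute (83/909) via quadratic reciprocity:
  reciprocity: (83/909) -> +(909/83)
  reduce: (79/83)
  reciprocity: (79/83) -> -(83/79)
  reduce: (4/79)
  pull out 2: (2/79) = +1  (since 79 mod 8 = 7)
  pull out 2: (2/79) = +1  (since 79 mod 8 = 7)
  (1/79) = 1
Product of signs = -1

-1


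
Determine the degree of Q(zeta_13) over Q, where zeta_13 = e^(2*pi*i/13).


The degree equals Euler's totient phi(13).
13 = 13
phi(13) = 12

12


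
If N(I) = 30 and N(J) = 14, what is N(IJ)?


N(IJ) = N(I) * N(J)
= 30 * 14
= 420

420


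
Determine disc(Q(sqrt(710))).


For K = Q(sqrt(d)) with d squarefree: disc(K) = d if d = 1 mod 4, and disc(K) = 4d if d = 2 or 3 mod 4.
Here d = 710, and d mod 4 = 2.
d = 2 mod 4, not 1 (O_K = Z[sqrt(d)]), so disc(K) = 4d = 4 * (710) = 2840

2840


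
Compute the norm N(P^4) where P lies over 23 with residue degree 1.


N(P^a) = p^(a*f)
= 23^(4*1)
= 23^4
= 279841

279841


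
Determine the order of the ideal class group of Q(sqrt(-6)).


K = Q(sqrt(-6)). d mod 4 = 2, so D = disc(K) = 4d = -24
h(K) equals the number of primitive reduced positive-definite forms (a, b, c) = a*x^2 + b*x*y + c*y^2 with b^2 - 4ac = D,
where reduced means |b| <= a <= c, with b >= 0 whenever |b| = a or a = c, and primitive means gcd(a, b, c) = 1.
Reduced forces 3a^2 <= |D| = 24, so 1 <= a <= 2; b must have the parity of D, and c = (b^2 - D)/(4a) must be an integer >= a.
Enumerate a = 1..2, b in [-a, a]:
  a=1: (1, 0, 6)  [1]
  a=2: (2, 0, 3)  [1]
Total reduced forms: 1 + 1 = 2
h = 2

2


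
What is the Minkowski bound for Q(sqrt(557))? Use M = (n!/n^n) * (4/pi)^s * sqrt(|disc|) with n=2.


d = 557, d mod 4 = 1, so disc(K) = d = 557; |disc(K)| = 557
Real quadratic field, so n = 2, s = r2 = 0, r1 = 2
M = (n!/n^n) * (4/pi)^s * sqrt(|disc(K)|) = (2!/2^2) * (4/pi)^0 * sqrt(557)
= 0.5 * 1.000000 * 23.600847
= 11.8004

11.8004


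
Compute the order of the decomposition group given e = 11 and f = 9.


|D_P| = e * f
= 11 * 9
= 99

99


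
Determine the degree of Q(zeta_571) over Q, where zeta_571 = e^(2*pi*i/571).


The degree equals Euler's totient phi(571).
571 = 571
phi(571) = 570

570


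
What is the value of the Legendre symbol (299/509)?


p = 509 is prime, so compute (299/509) with the reciprocity algorithm (Jacobi-symbol steps: pull out 2s via (2/n), flip via reciprocity, reduce):
  reciprocity: (299/509) -> +(509/299)
  reduce: (210/299)
  pull out 2: (2/299) = -1  (since 299 mod 8 = 3)
  reciprocity: (105/299) -> +(299/105)
  reduce: (89/105)
  reciprocity: (89/105) -> +(105/89)
  reduce: (16/89)
  pull out 2: (2/89) = +1  (since 89 mod 8 = 1)
  pull out 2: (2/89) = +1  (since 89 mod 8 = 1)
  pull out 2: (2/89) = +1  (since 89 mod 8 = 1)
  pull out 2: (2/89) = +1  (since 89 mod 8 = 1)
  (1/89) = 1
Product of signs = -1
(299/509) = -1

-1


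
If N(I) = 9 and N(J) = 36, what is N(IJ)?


N(IJ) = N(I) * N(J)
= 9 * 36
= 324

324


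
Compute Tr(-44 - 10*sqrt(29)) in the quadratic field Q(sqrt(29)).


Tr(a + b*sqrt(d)) = (a + b*sqrt(d)) + (a - b*sqrt(d)) = 2a
= 2 * (-44)
= -88

-88


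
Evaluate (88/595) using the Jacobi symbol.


Compute (88/595) via quadratic reciprocity:
  pull out 2: (2/595) = -1  (since 595 mod 8 = 3)
  pull out 2: (2/595) = -1  (since 595 mod 8 = 3)
  pull out 2: (2/595) = -1  (since 595 mod 8 = 3)
  reciprocity: (11/595) -> -(595/11)
  reduce: (1/11)
  (1/11) = 1
Product of signs = 1

1


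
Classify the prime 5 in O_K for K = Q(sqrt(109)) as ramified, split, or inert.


K = Q(sqrt(109)). Since d mod 4 = 1, disc(K) = 109.
Check p | disc: 109 mod 5 = 4.
p does not divide disc. Compute Legendre symbol (d/p):
4^((5-1)/2) mod 5 = 1
(d/p) = 1, so p splits: (p) = P*P' with e=1, f=1, g=2.
Therefore p is split.

split


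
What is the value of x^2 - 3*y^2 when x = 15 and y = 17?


x^2 - d*y^2
= 15^2 - 3*17^2
= 225 - 867
= -642

-642


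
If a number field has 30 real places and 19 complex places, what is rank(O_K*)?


By Dirichlet's unit theorem:
rank = r1 + r2 - 1
= 30 + 19 - 1
= 48

48


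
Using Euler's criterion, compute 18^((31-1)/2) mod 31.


p = 31 is prime and the exponent is (p-1)/2 = 15, so by Euler's criterion 18^15 = (18/31) = +1 or -1 mod 31.
Compute by square-and-multiply:
  15 = 8 + 4 + 2 + 1 (binary 1111)
  Repeated squaring mod 31: 18^1 = 18, 18^2 = 14, 18^4 = 10, 18^8 = 7
  18^15 = 18^8 * 18^4 * 18^2 * 18^1 = 7 * 10 * 14 * 18 mod 31
    7 * 10 = 70 = 8 mod 31
    8 * 14 = 112 = 19 mod 31
    19 * 18 = 342 = 1 mod 31
  18^15 = 1 mod 31
Result 1: 18 is a quadratic residue mod 31.
18^15 mod 31 = 1

1


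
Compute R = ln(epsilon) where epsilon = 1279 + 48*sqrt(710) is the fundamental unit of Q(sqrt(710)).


epsilon = 1279 + 48*sqrt(710)
= 2557.9996
R = ln(2557.9996)
= 7.8470

7.8470


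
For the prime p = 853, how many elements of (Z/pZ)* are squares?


For prime p, the number of non-zero quadratic residues is (p-1)/2.
= (853-1)/2
= 426

426


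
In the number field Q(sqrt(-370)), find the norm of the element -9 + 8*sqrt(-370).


N(a + b*sqrt(d)) = a^2 - d*b^2
= (-9)^2 - (-370)*(8)^2
= 81 + 23680
= 23761

23761


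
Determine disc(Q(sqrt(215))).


For K = Q(sqrt(d)) with d squarefree: disc(K) = d if d = 1 mod 4, and disc(K) = 4d if d = 2 or 3 mod 4.
Here d = 215, and d mod 4 = 3.
d = 3 mod 4, not 1 (O_K = Z[sqrt(d)]), so disc(K) = 4d = 4 * (215) = 860

860


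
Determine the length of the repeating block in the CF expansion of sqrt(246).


Run the CF algorithm for sqrt(246).
a_0 = floor(sqrt(246)) = 15; set m_0=0, q_0=1.
Recurrence: m' = q*a - m,  q' = (d - m'^2)/q,  a' = floor((a_0 + m')/q').
  step 1: m=15, q=21, a=1
  step 2: m=6, q=10, a=2
  step 3: m=14, q=5, a=5
  step 4: m=11, q=25, a=1
  step 5: m=14, q=2, a=14
  step 6: m=14, q=25, a=1
  step 7: m=11, q=5, a=5
  step 8: m=14, q=10, a=2
  step 9: m=6, q=21, a=1
  step 10: m=15, q=1, a=30
a_10 = 2*a_0 = 30, so the period closes here.
sqrt(246) = [15; 1, 2, 5, 1, 14, 1, 5, 2, 1, 30]
Period length = 10

10


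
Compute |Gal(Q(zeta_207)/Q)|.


|Gal(Q(zeta_207)/Q)| = phi(207)
= 132

132


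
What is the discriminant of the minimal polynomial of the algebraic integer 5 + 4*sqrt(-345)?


The element 5 + 4*sqrt(-345) has minimal polynomial:
x^2 - 10*x + 5545
Discriminant = (-10)^2 - 4*(5545)
= 100 - 22180
= -22080

-22080


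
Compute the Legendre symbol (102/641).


p = 641 is prime, so compute (102/641) with the reciprocity algorithm (Jacobi-symbol steps: pull out 2s via (2/n), flip via reciprocity, reduce):
  pull out 2: (2/641) = +1  (since 641 mod 8 = 1)
  reciprocity: (51/641) -> +(641/51)
  reduce: (29/51)
  reciprocity: (29/51) -> +(51/29)
  reduce: (22/29)
  pull out 2: (2/29) = -1  (since 29 mod 8 = 5)
  reciprocity: (11/29) -> +(29/11)
  reduce: (7/11)
  reciprocity: (7/11) -> -(11/7)
  reduce: (4/7)
  pull out 2: (2/7) = +1  (since 7 mod 8 = 7)
  pull out 2: (2/7) = +1  (since 7 mod 8 = 7)
  (1/7) = 1
Product of signs = 1
(102/641) = 1

1


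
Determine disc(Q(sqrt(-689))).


For K = Q(sqrt(d)) with d squarefree: disc(K) = d if d = 1 mod 4, and disc(K) = 4d if d = 2 or 3 mod 4.
Here d = -689, and d mod 4 = 3.
d = 3 mod 4, not 1 (O_K = Z[sqrt(d)]), so disc(K) = 4d = 4 * (-689) = -2756

-2756


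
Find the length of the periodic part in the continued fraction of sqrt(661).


Run the CF algorithm for sqrt(661).
a_0 = floor(sqrt(661)) = 25; set m_0=0, q_0=1.
Recurrence: m' = q*a - m,  q' = (d - m'^2)/q,  a' = floor((a_0 + m')/q').
  step 1: m=25, q=36, a=1
  step 2: m=11, q=15, a=2
  step 3: m=19, q=20, a=2
  step 4: m=21, q=11, a=4
  step 5: m=23, q=12, a=4
  step 6: m=25, q=3, a=16
  step 7: m=23, q=44, a=1
  step 8: m=21, q=5, a=9
  step 9: m=24, q=17, a=2
  step 10: m=10, q=33, a=1
  step 11: m=23, q=4, a=12
  step 12: m=25, q=9, a=5
  step 13: m=20, q=29, a=1
  step 14: m=9, q=20, a=1
  step 15: m=11, q=27, a=1
  step 16: m=16, q=15, a=2
  step 17: m=14, q=31, a=1
  step 18: m=17, q=12, a=3
  step 19: m=19, q=25, a=1
  step 20: m=6, q=25, a=1
  step 21: m=19, q=12, a=3
  step 22: m=17, q=31, a=1
  step 23: m=14, q=15, a=2
  step 24: m=16, q=27, a=1
  step 25: m=11, q=20, a=1
  step 26: m=9, q=29, a=1
  step 27: m=20, q=9, a=5
  step 28: m=25, q=4, a=12
  step 29: m=23, q=33, a=1
  step 30: m=10, q=17, a=2
  step 31: m=24, q=5, a=9
  step 32: m=21, q=44, a=1
  step 33: m=23, q=3, a=16
  step 34: m=25, q=12, a=4
  step 35: m=23, q=11, a=4
  step 36: m=21, q=20, a=2
  step 37: m=19, q=15, a=2
  step 38: m=11, q=36, a=1
  step 39: m=25, q=1, a=50
a_39 = 2*a_0 = 50, so the period closes here.
sqrt(661) = [25; 1, 2, 2, 4, 4, 16, 1, 9, 2, 1, 12, 5, 1, 1, 1, 2, 1, 3, 1, 1, 3, 1, 2, 1, 1, 1, 5, 12, 1, 2, 9, 1, 16, 4, 4, 2, 2, 1, 50]
Period length = 39

39


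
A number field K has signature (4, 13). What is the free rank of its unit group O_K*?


By Dirichlet's unit theorem:
rank = r1 + r2 - 1
= 4 + 13 - 1
= 16

16


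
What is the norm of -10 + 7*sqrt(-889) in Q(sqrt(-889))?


N(a + b*sqrt(d)) = a^2 - d*b^2
= (-10)^2 - (-889)*(7)^2
= 100 + 43561
= 43661

43661


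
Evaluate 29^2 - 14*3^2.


x^2 - d*y^2
= 29^2 - 14*3^2
= 841 - 126
= 715

715


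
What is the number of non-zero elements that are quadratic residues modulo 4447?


For prime p, the number of non-zero quadratic residues is (p-1)/2.
= (4447-1)/2
= 2223

2223


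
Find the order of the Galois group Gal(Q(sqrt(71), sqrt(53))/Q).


The 2 square roots of distinct primes are multiplicatively independent over Q,
so [K:Q] = 2^2 and Gal(K/Q) is isomorphic to (Z/2Z)^2.
|Gal| = 2^2 = 4

4


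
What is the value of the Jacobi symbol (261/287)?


Compute (261/287) via quadratic reciprocity:
  reciprocity: (261/287) -> +(287/261)
  reduce: (26/261)
  pull out 2: (2/261) = -1  (since 261 mod 8 = 5)
  reciprocity: (13/261) -> +(261/13)
  reduce: (1/13)
  (1/13) = 1
Product of signs = -1

-1


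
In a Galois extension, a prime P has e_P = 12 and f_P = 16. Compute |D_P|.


|D_P| = e * f
= 12 * 16
= 192

192


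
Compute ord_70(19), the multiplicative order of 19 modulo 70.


We want ord_70(19), the smallest k >= 1 with 19^k = 1 mod 70.
n = 70 = 2 * 5 * 7, phi(70) = 24; the order divides phi(n).
Divisors of 24: 1, 2, 3, 4, 6, 8, 12, 24
Repeated squaring mod 70: 19^1 = 19, 19^2 = 11, 19^4 = 51, 19^8 = 11, 19^16 = 51
Test divisors in increasing order:
  k=1: 19^1 = 19 mod 70
  k=2: 19^2 = 11 mod 70
  k=3: 19^3 = 11 * 19 = 69 mod 70
  k=4: 19^4 = 51 mod 70
  k=6: 19^6 = 51 * 11 = 1 mod 70  <- first divisor giving 1
Order = 6

6


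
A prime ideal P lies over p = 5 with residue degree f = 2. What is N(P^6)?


N(P^a) = p^(a*f)
= 5^(6*2)
= 5^12
= 244140625

244140625


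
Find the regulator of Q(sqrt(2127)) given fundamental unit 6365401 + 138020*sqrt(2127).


epsilon = 6365401 + 138020*sqrt(2127)
= 1.2731e+07
R = ln(1.2731e+07)
= 16.3595

16.3595


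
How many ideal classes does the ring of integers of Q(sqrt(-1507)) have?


K = Q(sqrt(-1507)). d mod 4 = 1, so D = disc(K) = d = -1507
h(K) equals the number of primitive reduced positive-definite forms (a, b, c) = a*x^2 + b*x*y + c*y^2 with b^2 - 4ac = D,
where reduced means |b| <= a <= c, with b >= 0 whenever |b| = a or a = c, and primitive means gcd(a, b, c) = 1.
Reduced forces 3a^2 <= |D| = 1507, so 1 <= a <= 22; b must have the parity of D, and c = (b^2 - D)/(4a) must be an integer >= a.
Enumerate a = 1..22, b in [-a, a]:
  a=1: (1, 1, 377)  [1]
  a=2..10: none
  a=11: (11, 11, 37)  [1]
  a=12: none
  a=13: (13, -1, 29), (13, 1, 29)  [2]
  a=14..22: none
Total reduced forms: 1 + 1 + 2 = 4
h = 4

4


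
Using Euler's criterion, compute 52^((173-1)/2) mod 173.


p = 173 is prime and the exponent is (p-1)/2 = 86, so by Euler's criterion 52^86 = (52/173) = +1 or -1 mod 173.
Compute by square-and-multiply:
  86 = 64 + 16 + 4 + 2 (binary 1010110)
  Repeated squaring mod 173: 52^1 = 52, 52^2 = 109, 52^4 = 117, 52^8 = 22, 52^16 = 138, 52^32 = 14, 52^64 = 23
  52^86 = 52^64 * 52^16 * 52^4 * 52^2 = 23 * 138 * 117 * 109 mod 173
    23 * 138 = 3174 = 60 mod 173
    60 * 117 = 7020 = 100 mod 173
    100 * 109 = 10900 = 1 mod 173
  52^86 = 1 mod 173
Result 1: 52 is a quadratic residue mod 173.
52^86 mod 173 = 1

1


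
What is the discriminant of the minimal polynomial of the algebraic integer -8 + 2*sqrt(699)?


The element -8 + 2*sqrt(699) has minimal polynomial:
x^2 + 16*x - 2732
Discriminant = (16)^2 - 4*(-2732)
= 256 + 10928
= 11184

11184


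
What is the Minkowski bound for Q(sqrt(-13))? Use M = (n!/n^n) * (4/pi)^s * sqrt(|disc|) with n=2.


d = -13, d mod 4 = 3, so disc(K) = 4d = -52; |disc(K)| = 52
Imaginary quadratic field, so n = 2, s = r2 = 1, r1 = 0
M = (n!/n^n) * (4/pi)^s * sqrt(|disc(K)|) = (2!/2^2) * (4/pi)^1 * sqrt(52)
= 0.5 * 1.273240 * 7.211103
= 4.5907

4.5907


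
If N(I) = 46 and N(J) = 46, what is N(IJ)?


N(IJ) = N(I) * N(J)
= 46 * 46
= 2116

2116


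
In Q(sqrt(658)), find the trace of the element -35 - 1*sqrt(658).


Tr(a + b*sqrt(d)) = (a + b*sqrt(d)) + (a - b*sqrt(d)) = 2a
= 2 * (-35)
= -70

-70


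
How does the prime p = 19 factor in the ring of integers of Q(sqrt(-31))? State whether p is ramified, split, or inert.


K = Q(sqrt(-31)). Since d mod 4 = 1, disc(K) = -31.
Check p | disc: -31 mod 19 = 7.
p does not divide disc. Compute Legendre symbol (d/p):
7^((19-1)/2) mod 19 = 1
(d/p) = 1, so p splits: (p) = P*P' with e=1, f=1, g=2.
Therefore p is split.

split


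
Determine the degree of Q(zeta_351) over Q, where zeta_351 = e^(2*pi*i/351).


The degree equals Euler's totient phi(351).
351 = 3^3 * 13
phi(351) = 216

216


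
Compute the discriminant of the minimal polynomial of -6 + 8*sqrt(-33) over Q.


The element -6 + 8*sqrt(-33) has minimal polynomial:
x^2 + 12*x + 2148
Discriminant = (12)^2 - 4*(2148)
= 144 - 8592
= -8448

-8448


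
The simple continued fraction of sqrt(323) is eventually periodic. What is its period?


Run the CF algorithm for sqrt(323).
a_0 = floor(sqrt(323)) = 17; set m_0=0, q_0=1.
Recurrence: m' = q*a - m,  q' = (d - m'^2)/q,  a' = floor((a_0 + m')/q').
  step 1: m=17, q=34, a=1
  step 2: m=17, q=1, a=34
a_2 = 2*a_0 = 34, so the period closes here.
sqrt(323) = [17; 1, 34]
Period length = 2

2


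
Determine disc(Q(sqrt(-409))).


For K = Q(sqrt(d)) with d squarefree: disc(K) = d if d = 1 mod 4, and disc(K) = 4d if d = 2 or 3 mod 4.
Here d = -409, and d mod 4 = 3.
d = 3 mod 4, not 1 (O_K = Z[sqrt(d)]), so disc(K) = 4d = 4 * (-409) = -1636

-1636


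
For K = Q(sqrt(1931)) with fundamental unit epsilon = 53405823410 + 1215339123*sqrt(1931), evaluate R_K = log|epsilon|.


epsilon = 53405823410 + 1215339123*sqrt(1931)
= 1.0681e+11
R = ln(1.0681e+11)
= 25.3943

25.3943


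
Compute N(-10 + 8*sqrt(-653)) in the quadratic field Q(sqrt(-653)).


N(a + b*sqrt(d)) = a^2 - d*b^2
= (-10)^2 - (-653)*(8)^2
= 100 + 41792
= 41892

41892


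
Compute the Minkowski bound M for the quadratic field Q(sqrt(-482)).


d = -482, d mod 4 = 2, so disc(K) = 4d = -1928; |disc(K)| = 1928
Imaginary quadratic field, so n = 2, s = r2 = 1, r1 = 0
M = (n!/n^n) * (4/pi)^s * sqrt(|disc(K)|) = (2!/2^2) * (4/pi)^1 * sqrt(1928)
= 0.5 * 1.273240 * 43.908997
= 27.9533

27.9533


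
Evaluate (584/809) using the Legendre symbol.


p = 809 is prime, so compute (584/809) with the reciprocity algorithm (Jacobi-symbol steps: pull out 2s via (2/n), flip via reciprocity, reduce):
  pull out 2: (2/809) = +1  (since 809 mod 8 = 1)
  pull out 2: (2/809) = +1  (since 809 mod 8 = 1)
  pull out 2: (2/809) = +1  (since 809 mod 8 = 1)
  reciprocity: (73/809) -> +(809/73)
  reduce: (6/73)
  pull out 2: (2/73) = +1  (since 73 mod 8 = 1)
  reciprocity: (3/73) -> +(73/3)
  reduce: (1/3)
  (1/3) = 1
Product of signs = 1
(584/809) = 1

1


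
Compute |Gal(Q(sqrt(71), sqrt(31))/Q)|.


The 2 square roots of distinct primes are multiplicatively independent over Q,
so [K:Q] = 2^2 and Gal(K/Q) is isomorphic to (Z/2Z)^2.
|Gal| = 2^2 = 4

4
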